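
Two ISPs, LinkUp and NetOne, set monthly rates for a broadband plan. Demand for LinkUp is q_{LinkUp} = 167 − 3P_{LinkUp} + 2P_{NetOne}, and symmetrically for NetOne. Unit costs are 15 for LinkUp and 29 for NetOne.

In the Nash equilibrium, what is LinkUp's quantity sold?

LinkUp's profit: π = (P_{LinkUp} − 15)(167 − 3P_{LinkUp} + 2P_{NetOne}).
∂π/∂P_{LinkUp} = 212 − 6P_{LinkUp} + 2P_{NetOne} = 0 ⇒ P_{LinkUp} = 106/3 + (1/3)P_{NetOne}.
Similarly P_{NetOne} = 127/3 + (1/3)P_{LinkUp}.
Plugging P_{NetOne} into LinkUp's best response: P_{LinkUp} = 106/3 + (1/3)(127/3 + (1/3)P_{LinkUp}) ⇒ (8/9)P_{LinkUp} = 445/9, so P_{LinkUp} = 55.625.
Then P_{NetOne} = 127/3 + (1/3)·55.625 = 60.875.
q_{LinkUp} = 167 − 3·55.625 + 2·60.875 = 121.875.

121.875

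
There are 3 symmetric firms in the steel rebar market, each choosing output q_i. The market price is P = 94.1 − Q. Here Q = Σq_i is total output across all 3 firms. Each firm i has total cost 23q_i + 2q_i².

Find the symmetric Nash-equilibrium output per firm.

8.8875

A representative firm's profit is π_i = q_i(94.1 − Q) − 23q_i − 2q_i², with Q = q_i + Σ_{j≠i} q_j.
First-order condition: 71.1 − 6q_i − Σ_{j≠i} q_j = 0.
Imposing symmetry (q_j = q for all j) turns Σ_{j≠i} q_j into 2q, so 71.1 = 8q and q = 8.8875.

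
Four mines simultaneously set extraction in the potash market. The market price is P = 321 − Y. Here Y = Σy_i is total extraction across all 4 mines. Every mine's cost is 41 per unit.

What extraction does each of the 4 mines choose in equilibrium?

A representative mine's profit is π_i = y_i(321 − Y) − 41y_i, with Y = y_i + Σ_{j≠i} y_j.
First-order condition: 280 − 2y_i − Σ_{j≠i} y_j = 0.
In a symmetric equilibrium every mine chooses the same y, so Σ_{j≠i} y_j = 3y. The condition becomes 280 − 5y = 0, giving y = 280/5 = 56.

56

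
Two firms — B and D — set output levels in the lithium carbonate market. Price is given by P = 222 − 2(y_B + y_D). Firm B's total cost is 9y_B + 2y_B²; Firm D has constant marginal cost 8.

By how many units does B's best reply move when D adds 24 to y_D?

Firm B's profit: π = y_B(222 − 2(y_B + y_D)) − 9y_B − 2y_B².
∂π/∂y_B = 213 − 8y_B − 2y_D = 0, so y_B = 26.625 − 0.25y_D.
The reaction-function slope is −0.25, so a 24-unit rise in y_D moves y_B by −0.25 × 24 = −6. B's best response falls — the actions are strategic substitutes.

-6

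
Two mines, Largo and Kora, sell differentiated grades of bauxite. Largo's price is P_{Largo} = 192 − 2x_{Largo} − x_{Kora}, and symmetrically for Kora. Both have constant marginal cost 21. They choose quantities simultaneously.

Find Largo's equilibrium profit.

2339.28

Mine Largo's profit: π = x_{Largo}(192 − 2x_{Largo} − x_{Kora}) − 21x_{Largo}.
∂π/∂x_{Largo} = 171 − 4x_{Largo} − x_{Kora} = 0 ⇒ x_{Largo} = 42.75 − 0.25x_{Kora}.
Setting x_{Largo} = x_{Kora} in the reaction function: x_{Largo} = 42.75 − 0.25x_{Largo}, so x_{Largo} = 42.75 / 1.25 = 34.2.
P_{Largo} = 192 − 2·34.2 − 34.2 = 89.4.
Profit = (89.4 − 21)·34.2 = 2339.28.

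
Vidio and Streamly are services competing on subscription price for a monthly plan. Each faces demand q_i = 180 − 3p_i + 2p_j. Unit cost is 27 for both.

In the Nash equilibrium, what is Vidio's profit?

4389.1875

Vidio's profit: π = (p_{Vidio} − 27)(180 − 3p_{Vidio} + 2p_{Streamly}).
∂π/∂p_{Vidio} = 261 − 6p_{Vidio} + 2p_{Streamly} = 0 ⇒ p_{Vidio} = 43.5 + (1/3)p_{Streamly}.
By symmetry p_{Streamly} = p_{Vidio}; substituting into the reaction function, (2/3)p_{Vidio} = 43.5 and p_{Vidio} = 65.25.
q_{Vidio} = 180 − 3·65.25 + 2·65.25 = 114.75.
Profit = (65.25 − 27)·114.75 = 4389.1875.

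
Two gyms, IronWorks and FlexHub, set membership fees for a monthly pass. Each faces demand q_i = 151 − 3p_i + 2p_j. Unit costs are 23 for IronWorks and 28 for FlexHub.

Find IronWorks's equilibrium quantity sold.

98.8125

IronWorks's profit: π = (p_{IronWorks} − 23)(151 − 3p_{IronWorks} + 2p_{FlexHub}).
∂π/∂p_{IronWorks} = 220 − 6p_{IronWorks} + 2p_{FlexHub} = 0 ⇒ p_{IronWorks} = 110/3 + (1/3)p_{FlexHub}.
Similarly p_{FlexHub} = 235/6 + (1/3)p_{IronWorks}.
Plugging p_{FlexHub} into IronWorks's best response: p_{IronWorks} = 110/3 + (1/3)(235/6 + (1/3)p_{IronWorks}) ⇒ (8/9)p_{IronWorks} = 895/18, so p_{IronWorks} = 55.9375.
Then p_{FlexHub} = 235/6 + (1/3)·55.9375 = 57.8125.
q_{IronWorks} = 151 − 3·55.9375 + 2·57.8125 = 98.8125.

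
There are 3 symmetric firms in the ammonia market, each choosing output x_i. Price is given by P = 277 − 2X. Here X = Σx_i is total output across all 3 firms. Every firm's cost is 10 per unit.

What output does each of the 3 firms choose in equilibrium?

A representative firm's profit is π_i = x_i(277 − 2X) − 10x_i, with X = x_i + Σ_{j≠i} x_j.
First-order condition: 267 − 4x_i − 2Σ_{j≠i} x_j = 0.
Imposing symmetry (x_j = x for all j) turns Σ_{j≠i} x_j into 2x, so 267 = 8x and x = 33.375.

33.375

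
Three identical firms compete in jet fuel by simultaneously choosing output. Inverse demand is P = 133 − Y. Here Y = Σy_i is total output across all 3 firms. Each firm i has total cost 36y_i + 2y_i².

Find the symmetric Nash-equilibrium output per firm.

12.125

A representative firm's profit is π_i = y_i(133 − Y) − 36y_i − 2y_i², with Y = y_i + Σ_{j≠i} y_j.
First-order condition: 97 − 6y_i − Σ_{j≠i} y_j = 0.
In a symmetric equilibrium every firm chooses the same y, so Σ_{j≠i} y_j = 2y. The condition becomes 97 − 8y = 0, giving y = 97/8 = 12.125.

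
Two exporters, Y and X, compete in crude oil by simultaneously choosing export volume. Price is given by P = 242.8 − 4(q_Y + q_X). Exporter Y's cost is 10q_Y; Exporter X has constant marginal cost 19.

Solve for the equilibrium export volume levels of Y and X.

20.15, 17.9

Exporter Y's profit: π = q_Y(242.8 − 4(q_Y + q_X)) − 10q_Y.
∂π/∂q_Y = 232.8 − 8q_Y − 4q_X = 0, so q_Y = 29.1 − 0.5q_X.
By the same steps for X: q_X = 27.975 − 0.5q_Y.
Solving the two reaction functions simultaneously: (1 − (−0.5)(−0.5))q_Y = 29.1 − 0.5·27.975, so 0.75q_Y = 15.1125 and q_Y = 20.15.
Then q_X = 27.975 − 0.5·20.15 = 17.9.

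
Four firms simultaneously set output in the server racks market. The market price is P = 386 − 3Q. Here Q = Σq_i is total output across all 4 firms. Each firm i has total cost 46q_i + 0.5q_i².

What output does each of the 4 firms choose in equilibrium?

21.25

A representative firm's profit is π_i = q_i(386 − 3Q) − 46q_i − 0.5q_i², with Q = q_i + Σ_{j≠i} q_j.
First-order condition: 340 − 7q_i − 3Σ_{j≠i} q_j = 0.
Imposing symmetry (q_j = q for all j) turns Σ_{j≠i} q_j into 3q, so 340 = 16q and q = 21.25.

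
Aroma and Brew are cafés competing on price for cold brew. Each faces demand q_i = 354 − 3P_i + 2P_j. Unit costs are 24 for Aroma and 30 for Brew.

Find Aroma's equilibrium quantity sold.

Aroma's profit: π = (P_{Aroma} − 24)(354 − 3P_{Aroma} + 2P_{Brew}).
∂π/∂P_{Aroma} = 426 − 6P_{Aroma} + 2P_{Brew} = 0 ⇒ P_{Aroma} = 71 + (1/3)P_{Brew}.
Similarly P_{Brew} = 74 + (1/3)P_{Aroma}.
Solving the two reaction functions simultaneously: (1 − (1/3)(1/3))P_{Aroma} = 71 + (1/3)·74, so (8/9)P_{Aroma} = 287/3 and P_{Aroma} = 107.625.
Then P_{Brew} = 74 + (1/3)·107.625 = 109.875.
q_{Aroma} = 354 − 3·107.625 + 2·109.875 = 250.875.

250.875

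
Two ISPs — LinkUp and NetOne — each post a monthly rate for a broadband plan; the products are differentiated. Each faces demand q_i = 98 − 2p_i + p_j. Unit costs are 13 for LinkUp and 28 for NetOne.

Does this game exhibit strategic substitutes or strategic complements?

LinkUp's profit: π = (p_{LinkUp} − 13)(98 − 2p_{LinkUp} + p_{NetOne}).
∂π/∂p_{LinkUp} = 124 − 4p_{LinkUp} + p_{NetOne} = 0 ⇒ p_{LinkUp} = 31 + 0.25p_{NetOne}.
The best-response slope dp_{LinkUp}/dp_{NetOne} = 0.25 > 0: the reaction function is upward-sloping, so the choices are strategic complements.

strategic complements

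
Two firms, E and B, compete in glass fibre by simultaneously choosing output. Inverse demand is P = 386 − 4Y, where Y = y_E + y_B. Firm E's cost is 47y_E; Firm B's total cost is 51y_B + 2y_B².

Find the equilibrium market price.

183.4

Firm E's profit: π = y_E(386 − 4(y_E + y_B)) − 47y_E.
∂π/∂y_E = 339 − 8y_E − 4y_B = 0, so y_E = 42.375 − 0.5y_B.
For B: ∂π/∂y_B = 335 − 12y_B − 4y_E = 0 ⇒ y_B = 335/12 − (1/3)y_E.
Solving the two reaction functions simultaneously: (1 − (−0.5)(−1/3))y_E = 42.375 − 0.5·(335/12), so (5/6)y_E = 341/12 and y_E = 34.1.
Then y_B = 335/12 − (1/3)·34.1 = 16.55.
Equilibrium price: P = 386 − 4·50.65 = 183.4.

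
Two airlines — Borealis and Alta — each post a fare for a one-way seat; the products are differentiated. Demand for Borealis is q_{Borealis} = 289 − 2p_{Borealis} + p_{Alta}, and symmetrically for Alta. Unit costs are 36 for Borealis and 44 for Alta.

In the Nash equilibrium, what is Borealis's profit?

Borealis's profit: π = (p_{Borealis} − 36)(289 − 2p_{Borealis} + p_{Alta}).
∂π/∂p_{Borealis} = 361 − 4p_{Borealis} + p_{Alta} = 0 ⇒ p_{Borealis} = 90.25 + 0.25p_{Alta}.
Similarly p_{Alta} = 94.25 + 0.25p_{Borealis}.
Substituting the second reaction function into the first: p_{Borealis} = 90.25 + 0.25(94.25 + 0.25p_{Borealis}), which gives 0.9375p_{Borealis} = 113.8125 ⇒ p_{Borealis} = 121.4.
Then p_{Alta} = 94.25 + 0.25·121.4 = 124.6.
q_{Borealis} = 289 − 2·121.4 + 124.6 = 170.8.
Profit = (121.4 − 36)·170.8 = 14586.32.

14586.32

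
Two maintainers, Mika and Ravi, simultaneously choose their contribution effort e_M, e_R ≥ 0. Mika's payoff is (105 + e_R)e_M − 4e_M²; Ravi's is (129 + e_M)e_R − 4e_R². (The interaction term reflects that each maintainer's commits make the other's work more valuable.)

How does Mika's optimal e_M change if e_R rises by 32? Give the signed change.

Expanding Mika's payoff: 105e_M + e_Re_M − 4e_M².
∂π/∂e_M = 105 + e_R − 8e_M = 0, so e_M = 13.125 + 0.125e_R.
The reaction-function slope is 0.125, so a 32-unit rise in e_R moves e_M by 0.125 × 32 = 4. Mika's best response rises — the actions are strategic complements.

4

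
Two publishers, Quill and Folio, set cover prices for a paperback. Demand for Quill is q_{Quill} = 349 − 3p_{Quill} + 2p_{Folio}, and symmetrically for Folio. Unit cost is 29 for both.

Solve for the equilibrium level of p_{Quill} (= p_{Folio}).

109

Quill's profit: π = (p_{Quill} − 29)(349 − 3p_{Quill} + 2p_{Folio}).
∂π/∂p_{Quill} = 436 − 6p_{Quill} + 2p_{Folio} = 0 ⇒ p_{Quill} = 218/3 + (1/3)p_{Folio}.
Setting p_{Quill} = p_{Folio} in the reaction function: p_{Quill} = 218/3 + (1/3)p_{Quill}, so p_{Quill} = (218/3) / (2/3) = 109.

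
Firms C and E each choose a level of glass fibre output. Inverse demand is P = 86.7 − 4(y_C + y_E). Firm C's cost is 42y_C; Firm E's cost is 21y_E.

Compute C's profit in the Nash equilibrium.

15.6025

Firm C's profit: π = y_C(86.7 − 4(y_C + y_E)) − 42y_C.
∂π/∂y_C = 44.7 − 8y_C − 4y_E = 0, so y_C = 5.5875 − 0.5y_E.
By the same steps for E: y_E = 8.2125 − 0.5y_C.
Substituting the second reaction function into the first: y_C = 5.5875 − 0.5(8.2125 − 0.5y_C), which gives 0.75y_C = 237/160 ⇒ y_C = 1.975.
Then y_E = 8.2125 − 0.5·1.975 = 7.225.
Price P = 86.7 − 4·9.2 = 49.9.
C's profit: (49.9 − 42)·1.975 = 15.6025.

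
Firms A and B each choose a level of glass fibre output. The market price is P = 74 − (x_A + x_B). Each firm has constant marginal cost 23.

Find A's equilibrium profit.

Firm A's profit: π = x_A(74 − (x_A + x_B)) − 23x_A.
∂π/∂x_A = 51 − 2x_A − x_B = 0, so x_A = 25.5 − 0.5x_B.
The game is symmetric, so in equilibrium x_B = x_A: the reaction function gives 1.5x_A = 25.5, hence x_A = 17.
Price P = 74 − 34 = 40.
A's profit: (40 − 23)·17 = 289.

289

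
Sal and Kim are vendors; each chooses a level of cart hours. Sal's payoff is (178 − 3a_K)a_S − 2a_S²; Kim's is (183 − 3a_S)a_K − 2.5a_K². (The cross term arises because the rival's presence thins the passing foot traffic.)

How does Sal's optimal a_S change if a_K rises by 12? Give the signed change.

-9

Expanding Sal's payoff: 178a_S − 3a_Ka_S − 2a_S².
∂π/∂a_S = 178 − 3a_K − 4a_S = 0, so a_S = 44.5 − 0.75a_K.
The reaction-function slope is −0.75, so a 12-unit rise in a_K moves a_S by −0.75 × 12 = −9. Sal's best response falls — the actions are strategic substitutes.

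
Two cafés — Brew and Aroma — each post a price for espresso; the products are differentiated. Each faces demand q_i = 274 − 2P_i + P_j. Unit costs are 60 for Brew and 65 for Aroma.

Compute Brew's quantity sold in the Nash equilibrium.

144

Brew's profit: π = (P_{Brew} − 60)(274 − 2P_{Brew} + P_{Aroma}).
∂π/∂P_{Brew} = 394 − 4P_{Brew} + P_{Aroma} = 0 ⇒ P_{Brew} = 98.5 + 0.25P_{Aroma}.
Similarly P_{Aroma} = 101 + 0.25P_{Brew}.
Solving the two reaction functions simultaneously: (1 − (0.25)(0.25))P_{Brew} = 98.5 + 0.25·101, so 0.9375P_{Brew} = 123.75 and P_{Brew} = 132.
Then P_{Aroma} = 101 + 0.25·132 = 134.
q_{Brew} = 274 − 2·132 + 134 = 144.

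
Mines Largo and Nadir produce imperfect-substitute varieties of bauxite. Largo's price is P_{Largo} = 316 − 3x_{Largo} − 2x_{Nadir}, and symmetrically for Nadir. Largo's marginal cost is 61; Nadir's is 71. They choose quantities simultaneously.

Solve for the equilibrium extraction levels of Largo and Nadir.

Mine Largo's profit: π = x_{Largo}(316 − 3x_{Largo} − 2x_{Nadir}) − 61x_{Largo}.
∂π/∂x_{Largo} = 255 − 6x_{Largo} − 2x_{Nadir} = 0 ⇒ x_{Largo} = 42.5 − (1/3)x_{Nadir}.
Similarly x_{Nadir} = 245/6 − (1/3)x_{Largo}.
Solving the two reaction functions simultaneously: (1 − (−1/3)(−1/3))x_{Largo} = 42.5 − (1/3)·(245/6), so (8/9)x_{Largo} = 260/9 and x_{Largo} = 32.5.
Then x_{Nadir} = 245/6 − (1/3)·32.5 = 30.

32.5, 30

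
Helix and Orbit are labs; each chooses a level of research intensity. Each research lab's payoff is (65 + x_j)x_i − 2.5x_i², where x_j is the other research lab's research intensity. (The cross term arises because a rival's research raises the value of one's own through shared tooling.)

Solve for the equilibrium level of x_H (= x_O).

16.25

Helix's payoff is (65 + x_O)x_H − 2.5x_H².
∂π/∂x_H = 65 + x_O − 5x_H = 0, so x_H = 13 + 0.2x_O.
By symmetry x_O = x_H; substituting into the reaction function, 0.8x_H = 13 and x_H = 16.25.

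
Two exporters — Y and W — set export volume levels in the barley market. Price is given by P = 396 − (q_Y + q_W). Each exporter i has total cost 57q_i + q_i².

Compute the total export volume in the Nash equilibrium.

135.6

Exporter Y's profit: π = q_Y(396 − (q_Y + q_W)) − 57q_Y − q_Y².
∂π/∂q_Y = 339 − 4q_Y − q_W = 0, so q_Y = 84.75 − 0.25q_W.
The game is symmetric, so in equilibrium q_W = q_Y: the reaction function gives 1.25q_Y = 84.75, hence q_Y = 67.8.
Total export volume: 67.8 + 67.8 = 135.6.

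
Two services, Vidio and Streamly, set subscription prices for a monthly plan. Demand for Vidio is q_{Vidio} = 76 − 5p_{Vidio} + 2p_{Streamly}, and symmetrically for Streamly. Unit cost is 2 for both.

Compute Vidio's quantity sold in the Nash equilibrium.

Vidio's profit: π = (p_{Vidio} − 2)(76 − 5p_{Vidio} + 2p_{Streamly}).
∂π/∂p_{Vidio} = 86 − 10p_{Vidio} + 2p_{Streamly} = 0 ⇒ p_{Vidio} = 8.6 + 0.2p_{Streamly}.
By symmetry p_{Streamly} = p_{Vidio}; substituting into the reaction function, 0.8p_{Vidio} = 8.6 and p_{Vidio} = 10.75.
q_{Vidio} = 76 − 5·10.75 + 2·10.75 = 43.75.

43.75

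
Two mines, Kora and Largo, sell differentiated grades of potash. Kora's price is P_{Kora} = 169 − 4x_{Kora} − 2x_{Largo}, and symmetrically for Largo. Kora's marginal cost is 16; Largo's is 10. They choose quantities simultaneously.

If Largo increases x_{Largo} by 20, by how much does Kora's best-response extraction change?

-5

Mine Kora's profit: π = x_{Kora}(169 − 4x_{Kora} − 2x_{Largo}) − 16x_{Kora}.
∂π/∂x_{Kora} = 153 − 8x_{Kora} − 2x_{Largo} = 0 ⇒ x_{Kora} = 19.125 − 0.25x_{Largo}.
The reaction-function slope is −0.25, so a 20-unit rise in x_{Largo} moves x_{Kora} by −0.25 × 20 = −5. Kora's best response falls — the actions are strategic substitutes.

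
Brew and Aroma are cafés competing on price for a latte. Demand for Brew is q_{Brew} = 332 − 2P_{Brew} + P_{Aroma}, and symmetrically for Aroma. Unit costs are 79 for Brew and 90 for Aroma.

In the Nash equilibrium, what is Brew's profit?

14723.28

Brew's profit: π = (P_{Brew} − 79)(332 − 2P_{Brew} + P_{Aroma}).
∂π/∂P_{Brew} = 490 − 4P_{Brew} + P_{Aroma} = 0 ⇒ P_{Brew} = 122.5 + 0.25P_{Aroma}.
Similarly P_{Aroma} = 128 + 0.25P_{Brew}.
Substituting the second reaction function into the first: P_{Brew} = 122.5 + 0.25(128 + 0.25P_{Brew}), which gives 0.9375P_{Brew} = 154.5 ⇒ P_{Brew} = 164.8.
Then P_{Aroma} = 128 + 0.25·164.8 = 169.2.
q_{Brew} = 332 − 2·164.8 + 169.2 = 171.6.
Profit = (164.8 − 79)·171.6 = 14723.28.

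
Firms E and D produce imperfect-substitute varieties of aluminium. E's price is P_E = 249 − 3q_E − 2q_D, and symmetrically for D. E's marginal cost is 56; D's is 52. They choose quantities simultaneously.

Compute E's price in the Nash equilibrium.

127.625

Firm E's profit: π = q_E(249 − 3q_E − 2q_D) − 56q_E.
∂π/∂q_E = 193 − 6q_E − 2q_D = 0 ⇒ q_E = 193/6 − (1/3)q_D.
Similarly q_D = 197/6 − (1/3)q_E.
Solving the two reaction functions simultaneously: (1 − (−1/3)(−1/3))q_E = 193/6 − (1/3)·(197/6), so (8/9)q_E = 191/9 and q_E = 23.875.
Then q_D = 197/6 − (1/3)·23.875 = 24.875.
P_E = 249 − 3·23.875 − 2·24.875 = 127.625.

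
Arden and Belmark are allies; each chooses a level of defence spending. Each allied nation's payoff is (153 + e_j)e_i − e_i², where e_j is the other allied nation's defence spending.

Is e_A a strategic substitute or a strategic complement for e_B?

strategic complements

Arden's payoff is (153 + e_B)e_A − e_A².
∂π/∂e_A = 153 + e_B − 2e_A = 0, so e_A = 76.5 + 0.5e_B.
The best-response slope de_A/de_B = 0.5 > 0: the reaction function is upward-sloping, so the choices are strategic complements.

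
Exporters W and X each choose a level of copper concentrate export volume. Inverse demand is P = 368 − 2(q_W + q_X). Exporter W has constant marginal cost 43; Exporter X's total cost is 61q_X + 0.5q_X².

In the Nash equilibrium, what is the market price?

Exporter W's profit: π = q_W(368 − 2(q_W + q_X)) − 43q_W.
∂π/∂q_W = 325 − 4q_W − 2q_X = 0, so q_W = 81.25 − 0.5q_X.
For X: ∂π/∂q_X = 307 − 5q_X − 2q_W = 0 ⇒ q_X = 61.4 − 0.4q_W.
Solving the two reaction functions simultaneously: (1 − (−0.5)(−0.4))q_W = 81.25 − 0.5·61.4, so 0.8q_W = 50.55 and q_W = 63.1875.
Then q_X = 61.4 − 0.4·63.1875 = 36.125.
Equilibrium price: P = 368 − 2·99.3125 = 169.375.

169.375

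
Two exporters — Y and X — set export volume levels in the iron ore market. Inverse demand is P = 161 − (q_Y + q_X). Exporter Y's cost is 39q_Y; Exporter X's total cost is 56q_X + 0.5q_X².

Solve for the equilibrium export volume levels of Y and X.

52.2, 17.6

Exporter Y's profit: π = q_Y(161 − (q_Y + q_X)) − 39q_Y.
∂π/∂q_Y = 122 − 2q_Y − q_X = 0, so q_Y = 61 − 0.5q_X.
For X: ∂π/∂q_X = 105 − 3q_X − q_Y = 0 ⇒ q_X = 35 − (1/3)q_Y.
Substituting the second reaction function into the first: q_Y = 61 − 0.5(35 − (1/3)q_Y), which gives (5/6)q_Y = 43.5 ⇒ q_Y = 52.2.
Then q_X = 35 − (1/3)·52.2 = 17.6.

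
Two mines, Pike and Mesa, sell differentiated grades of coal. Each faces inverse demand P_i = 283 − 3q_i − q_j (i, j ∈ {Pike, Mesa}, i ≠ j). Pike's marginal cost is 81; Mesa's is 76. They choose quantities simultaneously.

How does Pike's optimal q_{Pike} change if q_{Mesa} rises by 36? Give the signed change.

-6

Mine Pike's profit: π = q_{Pike}(283 − 3q_{Pike} − q_{Mesa}) − 81q_{Pike}.
∂π/∂q_{Pike} = 202 − 6q_{Pike} − q_{Mesa} = 0 ⇒ q_{Pike} = 101/3 − (1/6)q_{Mesa}.
The reaction-function slope is −1/6, so a 36-unit rise in q_{Mesa} moves q_{Pike} by −1/6 × 36 = −6. Pike's best response falls — the actions are strategic substitutes.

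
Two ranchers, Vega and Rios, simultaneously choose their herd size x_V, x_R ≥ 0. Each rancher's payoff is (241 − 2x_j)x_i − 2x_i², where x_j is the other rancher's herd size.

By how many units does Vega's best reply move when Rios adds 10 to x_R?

-5

Vega's payoff is (241 − 2x_R)x_V − 2x_V².
∂π/∂x_V = 241 − 2x_R − 4x_V = 0, so x_V = 60.25 − 0.5x_R.
The reaction-function slope is −0.5, so a 10-unit rise in x_R moves x_V by −0.5 × 10 = −5. Vega's best response falls — the actions are strategic substitutes.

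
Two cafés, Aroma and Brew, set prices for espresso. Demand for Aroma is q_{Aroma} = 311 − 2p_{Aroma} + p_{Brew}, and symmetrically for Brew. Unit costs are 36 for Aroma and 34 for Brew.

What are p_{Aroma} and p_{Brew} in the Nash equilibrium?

Aroma's profit: π = (p_{Aroma} − 36)(311 − 2p_{Aroma} + p_{Brew}).
∂π/∂p_{Aroma} = 383 − 4p_{Aroma} + p_{Brew} = 0 ⇒ p_{Aroma} = 95.75 + 0.25p_{Brew}.
Similarly p_{Brew} = 94.75 + 0.25p_{Aroma}.
Solving the two reaction functions simultaneously: (1 − (0.25)(0.25))p_{Aroma} = 95.75 + 0.25·94.75, so 0.9375p_{Aroma} = 119.4375 and p_{Aroma} = 127.4.
Then p_{Brew} = 94.75 + 0.25·127.4 = 126.6.

127.4, 126.6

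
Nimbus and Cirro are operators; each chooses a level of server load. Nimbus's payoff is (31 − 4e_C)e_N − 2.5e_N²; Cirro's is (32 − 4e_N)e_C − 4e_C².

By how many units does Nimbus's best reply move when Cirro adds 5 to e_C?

-4

Expanding Nimbus's payoff: 31e_N − 4e_Ce_N − 2.5e_N².
∂π/∂e_N = 31 − 4e_C − 5e_N = 0, so e_N = 6.2 − 0.8e_C.
The reaction-function slope is −0.8, so a 5-unit rise in e_C moves e_N by −0.8 × 5 = −4. Nimbus's best response falls — the actions are strategic substitutes.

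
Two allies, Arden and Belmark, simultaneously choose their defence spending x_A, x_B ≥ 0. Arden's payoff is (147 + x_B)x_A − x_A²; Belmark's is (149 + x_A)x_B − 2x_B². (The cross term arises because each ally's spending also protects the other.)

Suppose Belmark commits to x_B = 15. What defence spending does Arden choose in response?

81

Expanding Arden's payoff: 147x_A + x_Bx_A − x_A².
∂π/∂x_A = 147 + x_B − 2x_A = 0, so x_A = 73.5 + 0.5x_B.
At x_B = 15: x_A = 73.5 + 0.5·15 = 81.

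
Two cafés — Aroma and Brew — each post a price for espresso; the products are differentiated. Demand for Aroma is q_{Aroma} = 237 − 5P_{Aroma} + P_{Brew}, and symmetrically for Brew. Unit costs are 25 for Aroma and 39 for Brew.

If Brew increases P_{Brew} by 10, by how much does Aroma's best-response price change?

1

Aroma's profit: π = (P_{Aroma} − 25)(237 − 5P_{Aroma} + P_{Brew}).
∂π/∂P_{Aroma} = 362 − 10P_{Aroma} + P_{Brew} = 0 ⇒ P_{Aroma} = 36.2 + 0.1P_{Brew}.
The reaction-function slope is 0.1, so a 10-unit rise in P_{Brew} moves P_{Aroma} by 0.1 × 10 = 1. Aroma's best response rises — the actions are strategic complements.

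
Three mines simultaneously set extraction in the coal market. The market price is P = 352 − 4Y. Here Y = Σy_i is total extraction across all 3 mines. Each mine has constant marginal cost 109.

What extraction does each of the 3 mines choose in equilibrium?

A representative mine's profit is π_i = y_i(352 − 4Y) − 109y_i, with Y = y_i + Σ_{j≠i} y_j.
First-order condition: 243 − 8y_i − 4Σ_{j≠i} y_j = 0.
Imposing symmetry (y_j = y for all j) turns Σ_{j≠i} y_j into 2y, so 243 = 16y and y = 15.1875.

15.1875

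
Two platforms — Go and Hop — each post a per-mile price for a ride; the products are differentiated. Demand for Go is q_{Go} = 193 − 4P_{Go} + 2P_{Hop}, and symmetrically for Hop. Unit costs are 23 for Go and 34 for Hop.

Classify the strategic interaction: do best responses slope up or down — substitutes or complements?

strategic complements

Go's profit: π = (P_{Go} − 23)(193 − 4P_{Go} + 2P_{Hop}).
∂π/∂P_{Go} = 285 − 8P_{Go} + 2P_{Hop} = 0 ⇒ P_{Go} = 35.625 + 0.25P_{Hop}.
The best-response slope dP_{Go}/dP_{Hop} = 0.25 > 0: the reaction function is upward-sloping, so the choices are strategic complements.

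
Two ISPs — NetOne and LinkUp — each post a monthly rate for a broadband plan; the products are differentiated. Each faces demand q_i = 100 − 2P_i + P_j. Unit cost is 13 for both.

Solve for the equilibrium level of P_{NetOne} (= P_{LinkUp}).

NetOne's profit: π = (P_{NetOne} − 13)(100 − 2P_{NetOne} + P_{LinkUp}).
∂π/∂P_{NetOne} = 126 − 4P_{NetOne} + P_{LinkUp} = 0 ⇒ P_{NetOne} = 31.5 + 0.25P_{LinkUp}.
Setting P_{NetOne} = P_{LinkUp} in the reaction function: P_{NetOne} = 31.5 + 0.25P_{NetOne}, so P_{NetOne} = 31.5 / 0.75 = 42.

42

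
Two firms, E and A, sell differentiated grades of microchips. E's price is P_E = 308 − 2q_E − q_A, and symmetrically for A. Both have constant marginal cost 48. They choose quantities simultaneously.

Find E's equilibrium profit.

5408

Firm E's profit: π = q_E(308 − 2q_E − q_A) − 48q_E.
∂π/∂q_E = 260 − 4q_E − q_A = 0 ⇒ q_E = 65 − 0.25q_A.
Setting q_E = q_A in the reaction function: q_E = 65 − 0.25q_E, so q_E = 65 / 1.25 = 52.
P_E = 308 − 2·52 − 52 = 152.
Profit = (152 − 48)·52 = 5408.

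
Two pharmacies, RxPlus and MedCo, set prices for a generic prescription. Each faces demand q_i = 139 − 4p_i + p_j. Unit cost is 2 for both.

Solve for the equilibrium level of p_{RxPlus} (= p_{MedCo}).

21

RxPlus's profit: π = (p_{RxPlus} − 2)(139 − 4p_{RxPlus} + p_{MedCo}).
∂π/∂p_{RxPlus} = 147 − 8p_{RxPlus} + p_{MedCo} = 0 ⇒ p_{RxPlus} = 18.375 + 0.125p_{MedCo}.
Setting p_{RxPlus} = p_{MedCo} in the reaction function: p_{RxPlus} = 18.375 + 0.125p_{RxPlus}, so p_{RxPlus} = 18.375 / 0.875 = 21.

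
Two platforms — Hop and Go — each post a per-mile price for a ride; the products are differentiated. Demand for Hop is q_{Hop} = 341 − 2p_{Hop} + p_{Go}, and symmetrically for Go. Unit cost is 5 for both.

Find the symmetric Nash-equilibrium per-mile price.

Hop's profit: π = (p_{Hop} − 5)(341 − 2p_{Hop} + p_{Go}).
∂π/∂p_{Hop} = 351 − 4p_{Hop} + p_{Go} = 0 ⇒ p_{Hop} = 87.75 + 0.25p_{Go}.
By symmetry p_{Go} = p_{Hop}; substituting into the reaction function, 0.75p_{Hop} = 87.75 and p_{Hop} = 117.

117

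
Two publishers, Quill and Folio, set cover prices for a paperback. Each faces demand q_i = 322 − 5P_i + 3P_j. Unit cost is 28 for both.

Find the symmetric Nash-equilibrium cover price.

66

Quill's profit: π = (P_{Quill} − 28)(322 − 5P_{Quill} + 3P_{Folio}).
∂π/∂P_{Quill} = 462 − 10P_{Quill} + 3P_{Folio} = 0 ⇒ P_{Quill} = 46.2 + 0.3P_{Folio}.
By symmetry P_{Folio} = P_{Quill}; substituting into the reaction function, 0.7P_{Quill} = 46.2 and P_{Quill} = 66.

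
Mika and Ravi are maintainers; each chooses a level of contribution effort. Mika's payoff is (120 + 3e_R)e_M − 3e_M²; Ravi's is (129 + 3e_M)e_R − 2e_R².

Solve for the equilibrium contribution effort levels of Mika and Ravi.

Expanding Mika's payoff: 120e_M + 3e_Re_M − 3e_M².
∂π/∂e_M = 120 + 3e_R − 6e_M = 0, so e_M = 20 + 0.5e_R.
Likewise for Ravi: e_R = 32.25 + 0.75e_M.
Plugging e_R into Mika's best response: e_M = 20 + 0.5(32.25 + 0.75e_M) ⇒ 0.625e_M = 36.125, so e_M = 57.8.
Then e_R = 32.25 + 0.75·57.8 = 75.6.

57.8, 75.6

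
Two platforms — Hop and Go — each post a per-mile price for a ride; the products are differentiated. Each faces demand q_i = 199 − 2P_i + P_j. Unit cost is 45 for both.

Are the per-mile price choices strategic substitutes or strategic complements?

Hop's profit: π = (P_{Hop} − 45)(199 − 2P_{Hop} + P_{Go}).
∂π/∂P_{Hop} = 289 − 4P_{Hop} + P_{Go} = 0 ⇒ P_{Hop} = 72.25 + 0.25P_{Go}.
The best-response slope dP_{Hop}/dP_{Go} = 0.25 > 0: the reaction function is upward-sloping, so the choices are strategic complements.

strategic complements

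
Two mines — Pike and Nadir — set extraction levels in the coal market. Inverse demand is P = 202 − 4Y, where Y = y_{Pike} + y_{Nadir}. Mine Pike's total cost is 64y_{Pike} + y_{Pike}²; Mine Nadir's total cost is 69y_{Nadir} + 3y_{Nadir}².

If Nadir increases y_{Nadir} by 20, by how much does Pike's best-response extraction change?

Mine Pike's profit: π = y_{Pike}(202 − 4(y_{Pike} + y_{Nadir})) − 64y_{Pike} − y_{Pike}².
∂π/∂y_{Pike} = 138 − 10y_{Pike} − 4y_{Nadir} = 0, so y_{Pike} = 13.8 − 0.4y_{Nadir}.
The reaction-function slope is −0.4, so a 20-unit rise in y_{Nadir} moves y_{Pike} by −0.4 × 20 = −8. Pike's best response falls — the actions are strategic substitutes.

-8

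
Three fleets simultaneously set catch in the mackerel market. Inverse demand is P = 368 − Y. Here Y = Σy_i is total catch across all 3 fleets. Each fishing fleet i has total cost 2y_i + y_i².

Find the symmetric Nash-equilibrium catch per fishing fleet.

A representative fishing fleet's profit is π_i = y_i(368 − Y) − 2y_i − y_i², with Y = y_i + Σ_{j≠i} y_j.
First-order condition: 366 − 4y_i − Σ_{j≠i} y_j = 0.
Imposing symmetry (y_j = y for all j) turns Σ_{j≠i} y_j into 2y, so 366 = 6y and y = 61.

61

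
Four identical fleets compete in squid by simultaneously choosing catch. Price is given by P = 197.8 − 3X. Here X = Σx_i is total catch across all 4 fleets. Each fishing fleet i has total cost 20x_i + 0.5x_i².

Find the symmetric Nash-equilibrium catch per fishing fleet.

A representative fishing fleet's profit is π_i = x_i(197.8 − 3X) − 20x_i − 0.5x_i², with X = x_i + Σ_{j≠i} x_j.
First-order condition: 177.8 − 7x_i − 3Σ_{j≠i} x_j = 0.
With identical fishing fleets, set every x_j = x: then 177.8 − 7x − 9x = 0, i.e. x = 177.8/16 = 11.1125.

11.1125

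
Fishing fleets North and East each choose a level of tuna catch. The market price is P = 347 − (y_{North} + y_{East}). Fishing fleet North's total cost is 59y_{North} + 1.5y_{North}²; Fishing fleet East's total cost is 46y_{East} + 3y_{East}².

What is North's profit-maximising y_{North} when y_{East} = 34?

Fishing fleet North's profit: π = y_{North}(347 − (y_{North} + y_{East})) − 59y_{North} − 1.5y_{North}².
∂π/∂y_{North} = 288 − 5y_{North} − y_{East} = 0, so y_{North} = 57.6 − 0.2y_{East}.
At y_{East} = 34: y_{North} = 57.6 − 0.2·34 = 50.8.

50.8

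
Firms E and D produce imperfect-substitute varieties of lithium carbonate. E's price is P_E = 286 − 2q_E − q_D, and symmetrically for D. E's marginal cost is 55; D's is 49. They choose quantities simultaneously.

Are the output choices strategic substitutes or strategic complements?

strategic substitutes

Firm E's profit: π = q_E(286 − 2q_E − q_D) − 55q_E.
∂π/∂q_E = 231 − 4q_E − q_D = 0 ⇒ q_E = 57.75 − 0.25q_D.
The best-response slope dq_E/dq_D = −0.25 < 0: the reaction function is downward-sloping, so the choices are strategic substitutes.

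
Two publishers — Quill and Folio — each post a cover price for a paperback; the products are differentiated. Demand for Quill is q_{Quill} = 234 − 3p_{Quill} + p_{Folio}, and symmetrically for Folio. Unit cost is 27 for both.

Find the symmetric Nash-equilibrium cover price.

63

Quill's profit: π = (p_{Quill} − 27)(234 − 3p_{Quill} + p_{Folio}).
∂π/∂p_{Quill} = 315 − 6p_{Quill} + p_{Folio} = 0 ⇒ p_{Quill} = 52.5 + (1/6)p_{Folio}.
By symmetry p_{Folio} = p_{Quill}; substituting into the reaction function, (5/6)p_{Quill} = 52.5 and p_{Quill} = 63.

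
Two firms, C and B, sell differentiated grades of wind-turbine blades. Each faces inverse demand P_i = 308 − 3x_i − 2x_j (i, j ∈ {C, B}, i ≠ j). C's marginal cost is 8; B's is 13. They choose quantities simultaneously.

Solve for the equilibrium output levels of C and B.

37.8125, 36.5625

Firm C's profit: π = x_C(308 − 3x_C − 2x_B) − 8x_C.
∂π/∂x_C = 300 − 6x_C − 2x_B = 0 ⇒ x_C = 50 − (1/3)x_B.
Similarly x_B = 295/6 − (1/3)x_C.
Substituting the second reaction function into the first: x_C = 50 − (1/3)(295/6 − (1/3)x_C), which gives (8/9)x_C = 605/18 ⇒ x_C = 37.8125.
Then x_B = 295/6 − (1/3)·37.8125 = 36.5625.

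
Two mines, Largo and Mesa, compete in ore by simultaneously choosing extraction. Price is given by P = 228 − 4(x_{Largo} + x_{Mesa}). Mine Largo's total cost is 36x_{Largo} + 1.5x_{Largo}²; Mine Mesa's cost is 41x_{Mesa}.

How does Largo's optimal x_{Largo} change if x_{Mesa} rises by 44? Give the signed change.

-16

Mine Largo's profit: π = x_{Largo}(228 − 4(x_{Largo} + x_{Mesa})) − 36x_{Largo} − 1.5x_{Largo}².
∂π/∂x_{Largo} = 192 − 11x_{Largo} − 4x_{Mesa} = 0, so x_{Largo} = 192/11 − (4/11)x_{Mesa}.
The reaction-function slope is −4/11, so a 44-unit rise in x_{Mesa} moves x_{Largo} by −4/11 × 44 = −16. Largo's best response falls — the actions are strategic substitutes.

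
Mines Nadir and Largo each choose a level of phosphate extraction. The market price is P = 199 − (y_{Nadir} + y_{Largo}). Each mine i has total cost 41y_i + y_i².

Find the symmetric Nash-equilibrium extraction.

Mine Nadir's profit: π = y_{Nadir}(199 − (y_{Nadir} + y_{Largo})) − 41y_{Nadir} − y_{Nadir}².
∂π/∂y_{Nadir} = 158 − 4y_{Nadir} − y_{Largo} = 0, so y_{Nadir} = 39.5 − 0.25y_{Largo}.
Setting y_{Nadir} = y_{Largo} in the reaction function: y_{Nadir} = 39.5 − 0.25y_{Nadir}, so y_{Nadir} = 39.5 / 1.25 = 31.6.

31.6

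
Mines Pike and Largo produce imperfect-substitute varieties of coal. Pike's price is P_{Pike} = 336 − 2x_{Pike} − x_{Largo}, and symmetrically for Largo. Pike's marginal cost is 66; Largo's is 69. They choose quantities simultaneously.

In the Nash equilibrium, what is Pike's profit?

5875.28

Mine Pike's profit: π = x_{Pike}(336 − 2x_{Pike} − x_{Largo}) − 66x_{Pike}.
∂π/∂x_{Pike} = 270 − 4x_{Pike} − x_{Largo} = 0 ⇒ x_{Pike} = 67.5 − 0.25x_{Largo}.
Similarly x_{Largo} = 66.75 − 0.25x_{Pike}.
Solving the two reaction functions simultaneously: (1 − (−0.25)(−0.25))x_{Pike} = 67.5 − 0.25·66.75, so 0.9375x_{Pike} = 50.8125 and x_{Pike} = 54.2.
Then x_{Largo} = 66.75 − 0.25·54.2 = 53.2.
P_{Pike} = 336 − 2·54.2 − 53.2 = 174.4.
Profit = (174.4 − 66)·54.2 = 5875.28.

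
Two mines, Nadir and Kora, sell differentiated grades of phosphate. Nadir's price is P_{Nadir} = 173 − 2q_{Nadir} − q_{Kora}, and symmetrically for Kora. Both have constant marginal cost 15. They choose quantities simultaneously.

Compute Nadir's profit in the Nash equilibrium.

Mine Nadir's profit: π = q_{Nadir}(173 − 2q_{Nadir} − q_{Kora}) − 15q_{Nadir}.
∂π/∂q_{Nadir} = 158 − 4q_{Nadir} − q_{Kora} = 0 ⇒ q_{Nadir} = 39.5 − 0.25q_{Kora}.
Setting q_{Nadir} = q_{Kora} in the reaction function: q_{Nadir} = 39.5 − 0.25q_{Nadir}, so q_{Nadir} = 39.5 / 1.25 = 31.6.
P_{Nadir} = 173 − 2·31.6 − 31.6 = 78.2.
Profit = (78.2 − 15)·31.6 = 1997.12.

1997.12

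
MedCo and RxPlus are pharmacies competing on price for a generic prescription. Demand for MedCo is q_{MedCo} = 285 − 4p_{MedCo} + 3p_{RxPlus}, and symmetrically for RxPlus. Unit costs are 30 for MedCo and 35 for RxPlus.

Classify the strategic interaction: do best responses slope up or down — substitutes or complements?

MedCo's profit: π = (p_{MedCo} − 30)(285 − 4p_{MedCo} + 3p_{RxPlus}).
∂π/∂p_{MedCo} = 405 − 8p_{MedCo} + 3p_{RxPlus} = 0 ⇒ p_{MedCo} = 50.625 + 0.375p_{RxPlus}.
The best-response slope dp_{MedCo}/dp_{RxPlus} = 0.375 > 0: the reaction function is upward-sloping, so the choices are strategic complements.

strategic complements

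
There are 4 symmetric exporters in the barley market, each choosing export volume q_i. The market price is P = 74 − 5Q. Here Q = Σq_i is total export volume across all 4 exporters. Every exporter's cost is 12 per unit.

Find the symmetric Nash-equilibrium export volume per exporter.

A representative exporter's profit is π_i = q_i(74 − 5Q) − 12q_i, with Q = q_i + Σ_{j≠i} q_j.
First-order condition: 62 − 10q_i − 5Σ_{j≠i} q_j = 0.
Imposing symmetry (q_j = q for all j) turns Σ_{j≠i} q_j into 3q, so 62 = 25q and q = 2.48.

2.48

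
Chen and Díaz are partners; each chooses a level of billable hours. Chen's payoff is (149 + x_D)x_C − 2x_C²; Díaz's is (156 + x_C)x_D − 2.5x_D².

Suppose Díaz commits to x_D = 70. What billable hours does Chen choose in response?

Expanding Chen's payoff: 149x_C + x_Dx_C − 2x_C².
∂π/∂x_C = 149 + x_D − 4x_C = 0, so x_C = 37.25 + 0.25x_D.
At x_D = 70: x_C = 37.25 + 0.25·70 = 54.75.

54.75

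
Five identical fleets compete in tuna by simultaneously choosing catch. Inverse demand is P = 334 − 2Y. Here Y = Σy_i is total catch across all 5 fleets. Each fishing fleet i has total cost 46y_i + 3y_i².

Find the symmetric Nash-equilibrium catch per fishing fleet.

16

A representative fishing fleet's profit is π_i = y_i(334 − 2Y) − 46y_i − 3y_i², with Y = y_i + Σ_{j≠i} y_j.
First-order condition: 288 − 10y_i − 2Σ_{j≠i} y_j = 0.
Imposing symmetry (y_j = y for all j) turns Σ_{j≠i} y_j into 4y, so 288 = 18y and y = 16.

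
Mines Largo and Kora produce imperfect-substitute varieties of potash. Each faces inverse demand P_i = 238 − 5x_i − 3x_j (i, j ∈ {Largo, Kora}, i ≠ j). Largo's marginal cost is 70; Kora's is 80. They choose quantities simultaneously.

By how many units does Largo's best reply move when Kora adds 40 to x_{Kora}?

-12

Mine Largo's profit: π = x_{Largo}(238 − 5x_{Largo} − 3x_{Kora}) − 70x_{Largo}.
∂π/∂x_{Largo} = 168 − 10x_{Largo} − 3x_{Kora} = 0 ⇒ x_{Largo} = 16.8 − 0.3x_{Kora}.
The reaction-function slope is −0.3, so a 40-unit rise in x_{Kora} moves x_{Largo} by −0.3 × 40 = −12. Largo's best response falls — the actions are strategic substitutes.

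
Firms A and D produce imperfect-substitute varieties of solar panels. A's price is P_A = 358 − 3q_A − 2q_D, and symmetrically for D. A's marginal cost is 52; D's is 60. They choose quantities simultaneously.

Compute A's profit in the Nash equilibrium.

Firm A's profit: π = q_A(358 − 3q_A − 2q_D) − 52q_A.
∂π/∂q_A = 306 − 6q_A − 2q_D = 0 ⇒ q_A = 51 − (1/3)q_D.
Similarly q_D = 149/3 − (1/3)q_A.
Substituting the second reaction function into the first: q_A = 51 − (1/3)(149/3 − (1/3)q_A), which gives (8/9)q_A = 310/9 ⇒ q_A = 38.75.
Then q_D = 149/3 − (1/3)·38.75 = 36.75.
P_A = 358 − 3·38.75 − 2·36.75 = 168.25.
Profit = (168.25 − 52)·38.75 = 4504.6875.

4504.6875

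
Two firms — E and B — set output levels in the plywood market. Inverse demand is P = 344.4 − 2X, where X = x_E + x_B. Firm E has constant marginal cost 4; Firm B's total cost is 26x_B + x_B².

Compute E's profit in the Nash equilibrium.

Firm E's profit: π = x_E(344.4 − 2(x_E + x_B)) − 4x_E.
∂π/∂x_E = 340.4 − 4x_E − 2x_B = 0, so x_E = 85.1 − 0.5x_B.
For B: ∂π/∂x_B = 318.4 − 6x_B − 2x_E = 0 ⇒ x_B = 796/15 − (1/3)x_E.
Plugging x_B into E's best response: x_E = 85.1 − 0.5(796/15 − (1/3)x_E) ⇒ (5/6)x_E = 1757/30, so x_E = 70.28.
Then x_B = 796/15 − (1/3)·70.28 = 29.64.
Price P = 344.4 − 2·99.92 = 144.56.
E's profit: (144.56 − 4)·70.28 = 9878.5568.

9878.5568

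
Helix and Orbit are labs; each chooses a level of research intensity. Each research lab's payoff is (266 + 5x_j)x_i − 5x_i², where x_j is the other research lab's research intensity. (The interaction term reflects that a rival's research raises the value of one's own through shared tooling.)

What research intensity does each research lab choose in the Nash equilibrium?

53.2

Helix's payoff is (266 + 5x_O)x_H − 5x_H².
∂π/∂x_H = 266 + 5x_O − 10x_H = 0, so x_H = 26.6 + 0.5x_O.
The game is symmetric, so in equilibrium x_O = x_H: the reaction function gives 0.5x_H = 26.6, hence x_H = 53.2.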